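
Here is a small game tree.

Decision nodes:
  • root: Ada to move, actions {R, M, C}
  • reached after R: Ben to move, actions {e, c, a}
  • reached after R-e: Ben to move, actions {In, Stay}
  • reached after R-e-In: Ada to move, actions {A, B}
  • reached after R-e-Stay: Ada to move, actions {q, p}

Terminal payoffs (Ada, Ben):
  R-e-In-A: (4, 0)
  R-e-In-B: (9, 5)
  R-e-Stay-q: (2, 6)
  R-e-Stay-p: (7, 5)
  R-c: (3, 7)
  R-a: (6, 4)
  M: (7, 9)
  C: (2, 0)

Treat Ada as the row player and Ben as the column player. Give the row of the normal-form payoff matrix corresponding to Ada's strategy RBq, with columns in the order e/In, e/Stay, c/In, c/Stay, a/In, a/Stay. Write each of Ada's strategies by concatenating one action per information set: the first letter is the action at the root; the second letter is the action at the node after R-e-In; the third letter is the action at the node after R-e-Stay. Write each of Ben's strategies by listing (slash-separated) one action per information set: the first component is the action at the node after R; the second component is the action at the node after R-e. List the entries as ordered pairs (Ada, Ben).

vs e/In: Ada plays R → Ben plays e at [R] → Ben plays In at [R-e] → Ada plays B at [R-e-In] → (9, 5)
vs e/Stay: Ada plays R → Ben plays e at [R] → Ben plays Stay at [R-e] → Ada plays q at [R-e-Stay] → (2, 6)
vs c/In: Ada plays R → Ben plays c at [R] → (3, 7)
vs c/Stay: Ada plays R → Ben plays c at [R] → (3, 7)
vs a/In: Ada plays R → Ben plays a at [R] → (6, 4)
vs a/Stay: Ada plays R → Ben plays a at [R] → (6, 4)

(9,5) (2,6) (3,7) (3,7) (6,4) (6,4)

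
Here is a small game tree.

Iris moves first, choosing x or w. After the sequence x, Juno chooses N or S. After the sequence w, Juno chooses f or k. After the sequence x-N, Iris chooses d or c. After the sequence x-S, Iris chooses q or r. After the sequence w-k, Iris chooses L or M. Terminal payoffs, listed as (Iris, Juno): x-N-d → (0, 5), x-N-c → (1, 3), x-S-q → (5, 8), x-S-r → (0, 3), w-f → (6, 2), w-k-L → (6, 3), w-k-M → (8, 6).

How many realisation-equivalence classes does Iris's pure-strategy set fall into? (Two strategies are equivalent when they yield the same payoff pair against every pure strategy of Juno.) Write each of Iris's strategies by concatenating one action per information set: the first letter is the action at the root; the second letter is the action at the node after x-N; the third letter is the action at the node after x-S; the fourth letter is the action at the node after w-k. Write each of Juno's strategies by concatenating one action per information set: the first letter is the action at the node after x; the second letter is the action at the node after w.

6

Iris has 16 pure strategies: xdqL, xdqM, xdrL, xdrM, xcqL, xcqM, xcrL, xcrM, wdqL, wdqM, wdrL, wdrM, wcqL, wcqM, wcrL, wcrM. Columns: Nf, Nk, Sf, Sk.
{xdqL, xdqM} → row (0,5) (0,5) (5,8) (5,8)
{xdrL, xdrM} → row (0,5) (0,5) (0,3) (0,3)
{xcqL, xcqM} → row (1,3) (1,3) (5,8) (5,8)
{xcrL, xcrM} → row (1,3) (1,3) (0,3) (0,3)
{wdqL, wdrL, wcqL, wcrL} → row (6,2) (6,3) (6,2) (6,3)
{wdqM, wdrM, wcqM, wcrM} → row (6,2) (8,6) (6,2) (8,6)
That's 6 distinct rows out of 16 strategies.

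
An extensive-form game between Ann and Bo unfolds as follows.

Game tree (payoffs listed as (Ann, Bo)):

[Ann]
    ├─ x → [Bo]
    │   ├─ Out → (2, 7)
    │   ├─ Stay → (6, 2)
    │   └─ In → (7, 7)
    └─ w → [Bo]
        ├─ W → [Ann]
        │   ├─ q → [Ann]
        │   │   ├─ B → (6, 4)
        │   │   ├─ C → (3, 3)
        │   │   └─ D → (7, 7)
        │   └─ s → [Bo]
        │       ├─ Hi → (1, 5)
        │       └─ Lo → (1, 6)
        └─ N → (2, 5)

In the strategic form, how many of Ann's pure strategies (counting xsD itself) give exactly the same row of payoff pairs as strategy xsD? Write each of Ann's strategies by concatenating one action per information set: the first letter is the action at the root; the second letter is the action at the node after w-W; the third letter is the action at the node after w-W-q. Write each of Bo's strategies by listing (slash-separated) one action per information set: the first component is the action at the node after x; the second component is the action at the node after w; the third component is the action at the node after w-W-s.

6

Row for xsD (columns Out/W/Hi, Out/W/Lo, Out/N/Hi, Out/N/Lo, Stay/W/Hi, Stay/W/Lo, Stay/N/Hi, Stay/N/Lo, In/W/Hi, In/W/Lo, In/N/Hi, In/N/Lo): (2,7) (2,7) (2,7) (2,7) (6,2) (6,2) (6,2) (6,2) (7,7) (7,7) (7,7) (7,7).
Under xsD, Ann's choice at the node after w-W and at the node after w-W-q can never be reached regardless of what Bo does, so varying those choices leaves every outcome unchanged.
Holding the reachable choices fixed and varying the unreachable ones freely already gives 2 × 3 = 6 equivalent strategies.
No other strategy reproduces this row, so those 6 are the full class: xqB, xqC, xqD, xsB, xsC, xsD.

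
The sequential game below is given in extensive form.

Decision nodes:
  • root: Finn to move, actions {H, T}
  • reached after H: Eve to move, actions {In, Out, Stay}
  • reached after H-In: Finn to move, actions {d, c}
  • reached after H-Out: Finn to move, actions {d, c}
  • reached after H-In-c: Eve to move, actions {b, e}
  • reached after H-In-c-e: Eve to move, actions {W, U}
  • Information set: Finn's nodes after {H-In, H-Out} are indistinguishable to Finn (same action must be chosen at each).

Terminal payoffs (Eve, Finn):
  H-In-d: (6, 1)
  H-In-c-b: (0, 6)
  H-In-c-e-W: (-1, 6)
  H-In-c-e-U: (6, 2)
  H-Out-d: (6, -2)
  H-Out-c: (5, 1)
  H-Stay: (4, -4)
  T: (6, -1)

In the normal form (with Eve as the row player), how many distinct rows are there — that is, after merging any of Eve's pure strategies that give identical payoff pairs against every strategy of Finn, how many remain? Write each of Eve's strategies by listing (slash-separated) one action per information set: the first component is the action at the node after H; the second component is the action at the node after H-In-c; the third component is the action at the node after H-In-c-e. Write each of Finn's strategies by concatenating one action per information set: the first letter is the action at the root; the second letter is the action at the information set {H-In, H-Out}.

5

Eve has 12 pure strategies: In/b/W, In/b/U, In/e/W, In/e/U, Out/b/W, Out/b/U, Out/e/W, Out/e/U, Stay/b/W, Stay/b/U, Stay/e/W, Stay/e/U. Columns: Hd, Hc, Td, Tc.
{In/b/W, In/b/U} → row (6,1) (0,6) (6,-1) (6,-1)
{In/e/W} → row (6,1) (-1,6) (6,-1) (6,-1)
{In/e/U} → row (6,1) (6,2) (6,-1) (6,-1)
{Out/b/W, Out/b/U, Out/e/W, Out/e/U} → row (6,-2) (5,1) (6,-1) (6,-1)
{Stay/b/W, Stay/b/U, Stay/e/W, Stay/e/U} → row (4,-4) (4,-4) (6,-1) (6,-1)
That's 5 distinct rows out of 12 strategies.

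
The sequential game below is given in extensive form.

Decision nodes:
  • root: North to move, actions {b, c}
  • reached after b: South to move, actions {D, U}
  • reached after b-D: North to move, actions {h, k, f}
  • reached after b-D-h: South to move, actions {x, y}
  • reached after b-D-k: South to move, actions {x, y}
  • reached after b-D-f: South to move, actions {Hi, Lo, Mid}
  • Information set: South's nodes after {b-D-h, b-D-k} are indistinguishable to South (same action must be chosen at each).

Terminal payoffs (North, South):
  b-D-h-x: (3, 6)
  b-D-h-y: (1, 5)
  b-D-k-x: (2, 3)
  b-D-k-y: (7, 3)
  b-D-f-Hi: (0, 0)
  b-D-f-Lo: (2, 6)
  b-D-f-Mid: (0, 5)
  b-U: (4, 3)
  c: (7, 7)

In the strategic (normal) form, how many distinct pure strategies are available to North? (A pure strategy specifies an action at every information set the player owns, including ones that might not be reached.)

North owns the root with actions {b, c} — two choices.
North owns the node after b-D with actions {h, k, f} — three choices.
A pure strategy fixes one action at each information set independently, so the count is the product 2 × 3 = 6.

6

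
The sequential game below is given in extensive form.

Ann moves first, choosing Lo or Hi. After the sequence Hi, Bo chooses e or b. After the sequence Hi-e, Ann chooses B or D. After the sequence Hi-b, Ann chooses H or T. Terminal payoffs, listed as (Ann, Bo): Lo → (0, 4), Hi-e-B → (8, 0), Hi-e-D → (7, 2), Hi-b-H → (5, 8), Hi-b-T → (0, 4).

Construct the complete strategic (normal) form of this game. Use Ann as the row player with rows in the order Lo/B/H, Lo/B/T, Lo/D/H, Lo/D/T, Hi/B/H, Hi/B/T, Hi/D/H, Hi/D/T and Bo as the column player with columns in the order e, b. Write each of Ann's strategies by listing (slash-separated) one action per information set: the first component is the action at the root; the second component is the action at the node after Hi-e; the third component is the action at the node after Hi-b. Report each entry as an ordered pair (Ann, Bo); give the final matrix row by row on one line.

              e        b
Lo/B/H    (0,4)    (0,4)
Lo/B/T    (0,4)    (0,4)
Lo/D/H    (0,4)    (0,4)
Lo/D/T    (0,4)    (0,4)
Hi/B/H    (8,0)    (5,8)
Hi/B/T    (8,0)    (0,4)
Hi/D/H    (7,2)    (5,8)
Hi/D/T    (7,2)    (0,4)

Lo/B/H: (0,4) (0,4) | Lo/B/T: (0,4) (0,4) | Lo/D/H: (0,4) (0,4) | Lo/D/T: (0,4) (0,4) | Hi/B/H: (8,0) (5,8) | Hi/B/T: (8,0) (0,4) | Hi/D/H: (7,2) (5,8) | Hi/D/T: (7,2) (0,4)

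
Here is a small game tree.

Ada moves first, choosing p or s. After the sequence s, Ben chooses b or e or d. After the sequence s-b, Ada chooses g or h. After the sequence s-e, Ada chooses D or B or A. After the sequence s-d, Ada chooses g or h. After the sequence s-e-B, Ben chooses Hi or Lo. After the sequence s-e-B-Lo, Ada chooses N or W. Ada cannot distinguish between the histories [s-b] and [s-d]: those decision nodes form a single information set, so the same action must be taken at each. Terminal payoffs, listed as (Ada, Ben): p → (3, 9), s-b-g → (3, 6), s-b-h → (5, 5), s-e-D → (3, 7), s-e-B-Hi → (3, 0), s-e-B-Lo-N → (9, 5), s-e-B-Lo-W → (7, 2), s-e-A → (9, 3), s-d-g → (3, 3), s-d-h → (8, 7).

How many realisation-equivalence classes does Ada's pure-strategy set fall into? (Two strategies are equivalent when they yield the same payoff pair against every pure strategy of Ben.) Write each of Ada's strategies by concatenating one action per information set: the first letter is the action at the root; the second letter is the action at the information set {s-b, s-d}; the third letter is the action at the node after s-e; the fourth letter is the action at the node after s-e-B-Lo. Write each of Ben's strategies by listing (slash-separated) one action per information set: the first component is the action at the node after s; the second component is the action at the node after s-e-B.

Ada has 24 pure strategies: pgDN, pgDW, pgBN, pgBW, pgAN, pgAW, phDN, phDW, phBN, phBW, phAN, phAW, sgDN, sgDW, sgBN, sgBW, sgAN, sgAW, shDN, shDW, shBN, shBW, shAN, shAW. Columns: b/Hi, b/Lo, e/Hi, e/Lo, d/Hi, d/Lo.
{pgDN, pgDW, pgBN, pgBW, pgAN, pgAW, phDN, phDW, phBN, phBW, phAN, phAW} → row (3,9) (3,9) (3,9) (3,9) (3,9) (3,9)
{sgDN, sgDW} → row (3,6) (3,6) (3,7) (3,7) (3,3) (3,3)
{sgBN} → row (3,6) (3,6) (3,0) (9,5) (3,3) (3,3)
{sgBW} → row (3,6) (3,6) (3,0) (7,2) (3,3) (3,3)
{sgAN, sgAW} → row (3,6) (3,6) (9,3) (9,3) (3,3) (3,3)
{shDN, shDW} → row (5,5) (5,5) (3,7) (3,7) (8,7) (8,7)
{shBN} → row (5,5) (5,5) (3,0) (9,5) (8,7) (8,7)
{shBW} → row (5,5) (5,5) (3,0) (7,2) (8,7) (8,7)
{shAN, shAW} → row (5,5) (5,5) (9,3) (9,3) (8,7) (8,7)
That's 9 distinct rows out of 24 strategies.

9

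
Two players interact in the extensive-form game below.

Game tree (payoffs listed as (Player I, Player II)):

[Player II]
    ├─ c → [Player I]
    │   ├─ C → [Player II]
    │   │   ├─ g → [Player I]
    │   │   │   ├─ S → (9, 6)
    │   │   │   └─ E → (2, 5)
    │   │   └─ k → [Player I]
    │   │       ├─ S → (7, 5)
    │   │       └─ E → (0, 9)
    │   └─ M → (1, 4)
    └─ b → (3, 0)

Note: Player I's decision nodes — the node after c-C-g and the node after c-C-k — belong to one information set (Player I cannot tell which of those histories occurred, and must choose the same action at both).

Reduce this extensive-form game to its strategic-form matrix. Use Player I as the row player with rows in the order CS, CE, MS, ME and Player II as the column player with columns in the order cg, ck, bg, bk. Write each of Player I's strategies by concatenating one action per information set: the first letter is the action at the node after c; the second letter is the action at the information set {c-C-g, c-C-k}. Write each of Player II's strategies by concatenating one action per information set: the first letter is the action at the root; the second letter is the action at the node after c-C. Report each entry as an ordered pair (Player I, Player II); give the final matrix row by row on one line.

Row CS: cg→(9,6), ck→(7,5), bg→(3,0), bk→(3,0)
Row CE: cg→(2,5), ck→(0,9), bg→(3,0), bk→(3,0)
Row MS: cg→(1,4), ck→(1,4), bg→(3,0), bk→(3,0)
Row ME: cg→(1,4), ck→(1,4), bg→(3,0), bk→(3,0)

CS: (9,6) (7,5) (3,0) (3,0) | CE: (2,5) (0,9) (3,0) (3,0) | MS: (1,4) (1,4) (3,0) (3,0) | ME: (1,4) (1,4) (3,0) (3,0)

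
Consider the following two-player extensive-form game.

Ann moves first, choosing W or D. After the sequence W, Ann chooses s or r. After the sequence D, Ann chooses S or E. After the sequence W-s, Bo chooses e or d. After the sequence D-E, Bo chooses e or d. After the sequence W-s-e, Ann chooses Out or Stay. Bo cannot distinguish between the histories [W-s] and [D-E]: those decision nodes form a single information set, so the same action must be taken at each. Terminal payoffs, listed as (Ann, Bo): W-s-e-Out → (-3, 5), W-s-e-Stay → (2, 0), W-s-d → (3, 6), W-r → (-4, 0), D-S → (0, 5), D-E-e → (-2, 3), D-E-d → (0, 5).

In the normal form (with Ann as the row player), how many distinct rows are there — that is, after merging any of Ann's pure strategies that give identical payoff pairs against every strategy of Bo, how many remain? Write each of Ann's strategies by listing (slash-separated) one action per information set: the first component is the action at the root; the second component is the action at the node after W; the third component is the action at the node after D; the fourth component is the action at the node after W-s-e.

5

Ann has 16 pure strategies: W/s/S/Out, W/s/S/Stay, W/s/E/Out, W/s/E/Stay, W/r/S/Out, W/r/S/Stay, W/r/E/Out, W/r/E/Stay, D/s/S/Out, D/s/S/Stay, D/s/E/Out, D/s/E/Stay, D/r/S/Out, D/r/S/Stay, D/r/E/Out, D/r/E/Stay. Columns: e, d.
{W/s/S/Out, W/s/E/Out} → row (-3,5) (3,6)
{W/s/S/Stay, W/s/E/Stay} → row (2,0) (3,6)
{W/r/S/Out, W/r/S/Stay, W/r/E/Out, W/r/E/Stay} → row (-4,0) (-4,0)
{D/s/S/Out, D/s/S/Stay, D/r/S/Out, D/r/S/Stay} → row (0,5) (0,5)
{D/s/E/Out, D/s/E/Stay, D/r/E/Out, D/r/E/Stay} → row (-2,3) (0,5)
That's 5 distinct rows out of 16 strategies.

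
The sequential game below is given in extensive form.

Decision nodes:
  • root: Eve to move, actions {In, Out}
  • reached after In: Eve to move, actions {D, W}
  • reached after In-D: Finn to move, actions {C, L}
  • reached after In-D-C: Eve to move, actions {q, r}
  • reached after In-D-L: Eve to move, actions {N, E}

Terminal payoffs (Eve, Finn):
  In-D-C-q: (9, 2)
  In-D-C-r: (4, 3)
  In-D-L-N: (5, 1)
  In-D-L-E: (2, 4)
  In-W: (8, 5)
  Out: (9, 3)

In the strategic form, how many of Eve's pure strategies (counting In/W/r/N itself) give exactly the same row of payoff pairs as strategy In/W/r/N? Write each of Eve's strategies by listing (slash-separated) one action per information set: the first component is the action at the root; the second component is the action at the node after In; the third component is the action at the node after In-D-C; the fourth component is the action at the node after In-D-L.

Row for In/W/r/N (columns C, L): (8,5) (8,5).
Under In/W/r/N, Eve's choice at the node after In-D-C and at the node after In-D-L can never be reached regardless of what Finn does, so varying those choices leaves every outcome unchanged.
Holding the reachable choices fixed and varying the unreachable ones freely already gives 2 × 2 = 4 equivalent strategies.
No other strategy reproduces this row, so those 4 are the full class: In/W/q/N, In/W/q/E, In/W/r/N, In/W/r/E.

4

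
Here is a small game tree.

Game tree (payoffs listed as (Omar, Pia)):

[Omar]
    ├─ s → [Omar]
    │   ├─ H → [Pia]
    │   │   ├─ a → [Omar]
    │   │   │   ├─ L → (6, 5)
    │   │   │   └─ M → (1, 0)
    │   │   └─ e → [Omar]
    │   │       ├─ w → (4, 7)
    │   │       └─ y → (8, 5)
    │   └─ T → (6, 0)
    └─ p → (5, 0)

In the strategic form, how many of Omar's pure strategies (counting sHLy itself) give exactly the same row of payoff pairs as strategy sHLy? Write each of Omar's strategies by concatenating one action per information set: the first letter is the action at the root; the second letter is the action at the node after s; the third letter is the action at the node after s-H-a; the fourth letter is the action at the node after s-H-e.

1

Row for sHLy (columns a, e): (6,5) (8,5).
Every one of Omar's information sets is on the play path for some reply by Pia when Omar follows sHLy.
Changing the action at any of them therefore changes at least one column, so only sHLy itself gives this row.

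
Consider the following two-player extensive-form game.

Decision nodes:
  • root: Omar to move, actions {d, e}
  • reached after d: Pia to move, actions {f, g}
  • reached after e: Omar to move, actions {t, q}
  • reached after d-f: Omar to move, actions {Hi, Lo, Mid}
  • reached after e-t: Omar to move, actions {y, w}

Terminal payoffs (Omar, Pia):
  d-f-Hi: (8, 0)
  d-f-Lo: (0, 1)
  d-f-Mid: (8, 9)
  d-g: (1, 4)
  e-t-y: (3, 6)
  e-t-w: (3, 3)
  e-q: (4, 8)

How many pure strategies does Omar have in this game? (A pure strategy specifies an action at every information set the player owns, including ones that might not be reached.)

Omar owns the root with actions {d, e} — two choices.
Omar owns the node after e with actions {t, q} — two choices.
Omar owns the node after d-f with actions {Hi, Lo, Mid} — three choices.
Omar owns the node after e-t with actions {y, w} — two choices.
A pure strategy fixes one action at each information set independently, so the count is the product 2 × 2 × 3 × 2 = 24.

24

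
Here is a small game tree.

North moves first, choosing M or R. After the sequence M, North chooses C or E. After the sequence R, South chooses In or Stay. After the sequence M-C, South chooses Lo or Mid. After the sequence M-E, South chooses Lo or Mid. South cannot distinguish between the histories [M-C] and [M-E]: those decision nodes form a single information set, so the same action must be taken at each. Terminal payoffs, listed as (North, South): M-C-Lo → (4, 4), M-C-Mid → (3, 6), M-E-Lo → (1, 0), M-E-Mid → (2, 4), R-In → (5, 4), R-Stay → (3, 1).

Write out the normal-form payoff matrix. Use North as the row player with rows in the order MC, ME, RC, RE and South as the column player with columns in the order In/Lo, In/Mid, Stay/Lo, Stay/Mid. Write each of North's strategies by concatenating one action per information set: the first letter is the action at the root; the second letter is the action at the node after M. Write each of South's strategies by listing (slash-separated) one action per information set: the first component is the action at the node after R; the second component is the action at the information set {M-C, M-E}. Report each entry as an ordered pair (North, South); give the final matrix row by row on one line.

        In/Lo   In/Mid  Stay/Lo  Stay/Mid
  MC    (4,4)    (3,6)    (4,4)    (3,6)
  ME    (1,0)    (2,4)    (1,0)    (2,4)
  RC    (5,4)    (5,4)    (3,1)    (3,1)
  RE    (5,4)    (5,4)    (3,1)    (3,1)

MC: (4,4) (3,6) (4,4) (3,6) | ME: (1,0) (2,4) (1,0) (2,4) | RC: (5,4) (5,4) (3,1) (3,1) | RE: (5,4) (5,4) (3,1) (3,1)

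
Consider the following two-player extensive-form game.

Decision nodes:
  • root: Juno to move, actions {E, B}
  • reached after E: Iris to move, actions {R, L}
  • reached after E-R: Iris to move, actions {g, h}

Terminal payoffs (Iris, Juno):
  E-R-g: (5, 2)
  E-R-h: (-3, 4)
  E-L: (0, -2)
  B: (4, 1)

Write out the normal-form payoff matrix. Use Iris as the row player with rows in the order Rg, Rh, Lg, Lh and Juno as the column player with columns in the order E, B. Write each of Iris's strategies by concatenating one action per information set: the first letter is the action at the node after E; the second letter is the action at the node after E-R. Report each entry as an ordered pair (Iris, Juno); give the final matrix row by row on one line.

Rg: (5,2) (4,1) | Rh: (-3,4) (4,1) | Lg: (0,-2) (4,1) | Lh: (0,-2) (4,1)

            E        B
  Rg    (5,2)    (4,1)
  Rh   (-3,4)    (4,1)
  Lg   (0,-2)    (4,1)
  Lh   (0,-2)    (4,1)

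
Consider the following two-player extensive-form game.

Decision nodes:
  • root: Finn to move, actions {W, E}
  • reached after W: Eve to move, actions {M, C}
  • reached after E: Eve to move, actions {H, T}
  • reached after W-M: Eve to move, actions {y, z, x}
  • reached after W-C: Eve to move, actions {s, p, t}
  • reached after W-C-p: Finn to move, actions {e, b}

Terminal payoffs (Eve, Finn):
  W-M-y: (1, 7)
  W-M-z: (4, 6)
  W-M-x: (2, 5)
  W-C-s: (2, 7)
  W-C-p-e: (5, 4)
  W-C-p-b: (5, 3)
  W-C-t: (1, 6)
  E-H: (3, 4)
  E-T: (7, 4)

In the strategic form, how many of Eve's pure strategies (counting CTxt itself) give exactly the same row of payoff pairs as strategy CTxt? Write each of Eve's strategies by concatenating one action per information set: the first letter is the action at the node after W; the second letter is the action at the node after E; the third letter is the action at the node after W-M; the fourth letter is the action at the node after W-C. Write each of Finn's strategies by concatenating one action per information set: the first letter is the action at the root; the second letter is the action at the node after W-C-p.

3

Row for CTxt (columns We, Wb, Ee, Eb): (1,6) (1,6) (7,4) (7,4).
Under CTxt, Eve's choice at the node after W-M can never be reached regardless of what Finn does, so varying those choices leaves every outcome unchanged.
Holding the reachable choices fixed and varying the unreachable one freely already gives 3 equivalent strategies.
No other strategy reproduces this row, so those 3 are the full class: CTyt, CTzt, CTxt.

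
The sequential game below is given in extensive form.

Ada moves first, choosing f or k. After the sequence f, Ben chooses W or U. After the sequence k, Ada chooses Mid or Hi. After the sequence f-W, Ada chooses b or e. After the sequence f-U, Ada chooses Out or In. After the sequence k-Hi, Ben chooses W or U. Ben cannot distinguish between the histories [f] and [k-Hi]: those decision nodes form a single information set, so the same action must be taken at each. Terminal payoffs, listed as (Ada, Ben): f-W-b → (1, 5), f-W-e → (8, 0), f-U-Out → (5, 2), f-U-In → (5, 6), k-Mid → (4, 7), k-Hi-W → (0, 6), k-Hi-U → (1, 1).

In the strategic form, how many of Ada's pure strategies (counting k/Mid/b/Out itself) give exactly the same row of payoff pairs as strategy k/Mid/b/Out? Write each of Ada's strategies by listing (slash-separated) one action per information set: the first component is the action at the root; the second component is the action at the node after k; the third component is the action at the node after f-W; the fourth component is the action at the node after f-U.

4

Row for k/Mid/b/Out (columns W, U): (4,7) (4,7).
Under k/Mid/b/Out, Ada's choice at the node after f-W and at the node after f-U can never be reached regardless of what Ben does, so varying those choices leaves every outcome unchanged.
Holding the reachable choices fixed and varying the unreachable ones freely already gives 2 × 2 = 4 equivalent strategies.
No other strategy reproduces this row, so those 4 are the full class: k/Mid/b/Out, k/Mid/b/In, k/Mid/e/Out, k/Mid/e/In.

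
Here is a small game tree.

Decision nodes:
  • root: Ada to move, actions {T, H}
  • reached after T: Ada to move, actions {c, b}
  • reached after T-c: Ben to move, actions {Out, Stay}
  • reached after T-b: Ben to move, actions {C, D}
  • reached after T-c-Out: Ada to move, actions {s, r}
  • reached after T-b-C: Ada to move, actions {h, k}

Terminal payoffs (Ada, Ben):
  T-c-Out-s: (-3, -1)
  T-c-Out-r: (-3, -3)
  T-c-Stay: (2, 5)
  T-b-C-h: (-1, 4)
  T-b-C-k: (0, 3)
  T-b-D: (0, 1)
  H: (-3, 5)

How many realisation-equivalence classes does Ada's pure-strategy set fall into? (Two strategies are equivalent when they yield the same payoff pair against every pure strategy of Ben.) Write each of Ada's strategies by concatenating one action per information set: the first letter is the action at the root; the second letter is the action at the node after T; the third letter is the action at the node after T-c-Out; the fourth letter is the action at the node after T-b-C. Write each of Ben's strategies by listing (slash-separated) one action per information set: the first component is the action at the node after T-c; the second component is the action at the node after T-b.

Ada has 16 pure strategies: Tcsh, Tcsk, Tcrh, Tcrk, Tbsh, Tbsk, Tbrh, Tbrk, Hcsh, Hcsk, Hcrh, Hcrk, Hbsh, Hbsk, Hbrh, Hbrk. Columns: Out/C, Out/D, Stay/C, Stay/D.
{Tcsh, Tcsk} → row (-3,-1) (-3,-1) (2,5) (2,5)
{Tcrh, Tcrk} → row (-3,-3) (-3,-3) (2,5) (2,5)
{Tbsh, Tbrh} → row (-1,4) (0,1) (-1,4) (0,1)
{Tbsk, Tbrk} → row (0,3) (0,1) (0,3) (0,1)
{Hcsh, Hcsk, Hcrh, Hcrk, Hbsh, Hbsk, Hbrh, Hbrk} → row (-3,5) (-3,5) (-3,5) (-3,5)
That's 5 distinct rows out of 16 strategies.

5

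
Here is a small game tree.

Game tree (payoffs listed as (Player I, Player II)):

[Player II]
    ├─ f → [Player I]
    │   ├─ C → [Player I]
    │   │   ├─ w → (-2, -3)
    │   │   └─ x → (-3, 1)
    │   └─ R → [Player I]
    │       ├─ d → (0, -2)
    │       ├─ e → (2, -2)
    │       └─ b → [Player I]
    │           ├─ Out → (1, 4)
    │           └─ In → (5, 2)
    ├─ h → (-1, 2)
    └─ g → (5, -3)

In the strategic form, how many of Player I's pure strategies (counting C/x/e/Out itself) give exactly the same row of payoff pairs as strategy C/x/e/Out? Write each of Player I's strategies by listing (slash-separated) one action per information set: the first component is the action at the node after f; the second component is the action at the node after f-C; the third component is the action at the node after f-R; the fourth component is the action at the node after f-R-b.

6

Row for C/x/e/Out (columns f, h, g): (-3,1) (-1,2) (5,-3).
Under C/x/e/Out, Player I's choice at the node after f-R and at the node after f-R-b can never be reached regardless of what Player II does, so varying those choices leaves every outcome unchanged.
Holding the reachable choices fixed and varying the unreachable ones freely already gives 3 × 2 = 6 equivalent strategies.
No other strategy reproduces this row, so those 6 are the full class: C/x/d/Out, C/x/d/In, C/x/e/Out, C/x/e/In, C/x/b/Out, C/x/b/In.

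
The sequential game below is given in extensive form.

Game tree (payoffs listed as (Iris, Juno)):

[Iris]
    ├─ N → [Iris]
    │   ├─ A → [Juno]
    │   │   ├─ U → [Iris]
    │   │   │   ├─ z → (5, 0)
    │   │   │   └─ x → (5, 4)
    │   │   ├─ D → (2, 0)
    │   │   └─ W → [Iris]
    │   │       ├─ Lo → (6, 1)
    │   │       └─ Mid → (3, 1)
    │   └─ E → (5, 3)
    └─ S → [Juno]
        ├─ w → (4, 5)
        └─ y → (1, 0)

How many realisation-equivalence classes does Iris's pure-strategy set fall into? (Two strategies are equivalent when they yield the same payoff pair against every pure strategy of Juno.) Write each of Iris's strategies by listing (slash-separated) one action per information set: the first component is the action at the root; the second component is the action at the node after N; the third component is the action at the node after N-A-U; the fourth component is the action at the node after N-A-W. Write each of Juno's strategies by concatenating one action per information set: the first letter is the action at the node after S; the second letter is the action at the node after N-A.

Iris has 16 pure strategies: N/A/z/Lo, N/A/z/Mid, N/A/x/Lo, N/A/x/Mid, N/E/z/Lo, N/E/z/Mid, N/E/x/Lo, N/E/x/Mid, S/A/z/Lo, S/A/z/Mid, S/A/x/Lo, S/A/x/Mid, S/E/z/Lo, S/E/z/Mid, S/E/x/Lo, S/E/x/Mid. Columns: wU, wD, wW, yU, yD, yW.
{N/A/z/Lo} → row (5,0) (2,0) (6,1) (5,0) (2,0) (6,1)
{N/A/z/Mid} → row (5,0) (2,0) (3,1) (5,0) (2,0) (3,1)
{N/A/x/Lo} → row (5,4) (2,0) (6,1) (5,4) (2,0) (6,1)
{N/A/x/Mid} → row (5,4) (2,0) (3,1) (5,4) (2,0) (3,1)
{N/E/z/Lo, N/E/z/Mid, N/E/x/Lo, N/E/x/Mid} → row (5,3) (5,3) (5,3) (5,3) (5,3) (5,3)
{S/A/z/Lo, S/A/z/Mid, S/A/x/Lo, S/A/x/Mid, S/E/z/Lo, S/E/z/Mid, S/E/x/Lo, S/E/x/Mid} → row (4,5) (4,5) (4,5) (1,0) (1,0) (1,0)
That's 6 distinct rows out of 16 strategies.

6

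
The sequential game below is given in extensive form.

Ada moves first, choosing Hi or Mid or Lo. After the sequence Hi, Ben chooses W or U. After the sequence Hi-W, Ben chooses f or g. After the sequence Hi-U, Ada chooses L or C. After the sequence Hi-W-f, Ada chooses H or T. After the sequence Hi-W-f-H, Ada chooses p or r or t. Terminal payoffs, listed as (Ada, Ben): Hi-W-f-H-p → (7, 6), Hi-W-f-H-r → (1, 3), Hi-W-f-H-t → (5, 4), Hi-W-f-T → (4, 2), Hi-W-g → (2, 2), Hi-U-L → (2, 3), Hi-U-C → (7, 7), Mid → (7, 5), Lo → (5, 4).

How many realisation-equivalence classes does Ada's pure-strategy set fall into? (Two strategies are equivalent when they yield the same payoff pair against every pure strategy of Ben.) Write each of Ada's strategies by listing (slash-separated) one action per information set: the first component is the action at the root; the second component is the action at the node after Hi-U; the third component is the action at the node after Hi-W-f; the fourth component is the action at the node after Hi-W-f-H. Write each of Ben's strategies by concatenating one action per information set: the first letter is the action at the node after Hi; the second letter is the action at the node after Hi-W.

10

Ada has 36 pure strategies: Hi/L/H/p, Hi/L/H/r, Hi/L/H/t, Hi/L/T/p, Hi/L/T/r, Hi/L/T/t, Hi/C/H/p, Hi/C/H/r, Hi/C/H/t, Hi/C/T/p, Hi/C/T/r, Hi/C/T/t, Mid/L/H/p, Mid/L/H/r, Mid/L/H/t, Mid/L/T/p, Mid/L/T/r, Mid/L/T/t, Mid/C/H/p, Mid/C/H/r, Mid/C/H/t, Mid/C/T/p, Mid/C/T/r, Mid/C/T/t, Lo/L/H/p, Lo/L/H/r, Lo/L/H/t, Lo/L/T/p, Lo/L/T/r, Lo/L/T/t, Lo/C/H/p, Lo/C/H/r, Lo/C/H/t, Lo/C/T/p, Lo/C/T/r, Lo/C/T/t. Columns: Wf, Wg, Uf, Ug.
{Hi/L/H/p} → row (7,6) (2,2) (2,3) (2,3)
{Hi/L/H/r} → row (1,3) (2,2) (2,3) (2,3)
{Hi/L/H/t} → row (5,4) (2,2) (2,3) (2,3)
{Hi/L/T/p, Hi/L/T/r, Hi/L/T/t} → row (4,2) (2,2) (2,3) (2,3)
{Hi/C/H/p} → row (7,6) (2,2) (7,7) (7,7)
{Hi/C/H/r} → row (1,3) (2,2) (7,7) (7,7)
{Hi/C/H/t} → row (5,4) (2,2) (7,7) (7,7)
{Hi/C/T/p, Hi/C/T/r, Hi/C/T/t} → row (4,2) (2,2) (7,7) (7,7)
{Mid/L/H/p, Mid/L/H/r, Mid/L/H/t, Mid/L/T/p, Mid/L/T/r, Mid/L/T/t, Mid/C/H/p, Mid/C/H/r, Mid/C/H/t, Mid/C/T/p, Mid/C/T/r, Mid/C/T/t} → row (7,5) (7,5) (7,5) (7,5)
{Lo/L/H/p, Lo/L/H/r, Lo/L/H/t, Lo/L/T/p, Lo/L/T/r, Lo/L/T/t, Lo/C/H/p, Lo/C/H/r, Lo/C/H/t, Lo/C/T/p, Lo/C/T/r, Lo/C/T/t} → row (5,4) (5,4) (5,4) (5,4)
That's 10 distinct rows out of 36 strategies.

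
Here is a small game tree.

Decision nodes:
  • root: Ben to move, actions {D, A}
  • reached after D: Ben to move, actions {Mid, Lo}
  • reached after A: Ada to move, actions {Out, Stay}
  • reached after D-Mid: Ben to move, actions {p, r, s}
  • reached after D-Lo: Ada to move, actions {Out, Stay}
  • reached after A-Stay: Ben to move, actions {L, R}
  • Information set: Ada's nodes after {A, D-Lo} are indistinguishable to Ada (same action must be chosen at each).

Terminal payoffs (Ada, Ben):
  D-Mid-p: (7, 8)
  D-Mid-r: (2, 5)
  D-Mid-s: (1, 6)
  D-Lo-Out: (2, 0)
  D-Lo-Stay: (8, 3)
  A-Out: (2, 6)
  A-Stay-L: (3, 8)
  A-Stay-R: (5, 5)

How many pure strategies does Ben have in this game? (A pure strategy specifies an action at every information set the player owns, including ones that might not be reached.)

24

Ben owns the root with actions {D, A} — two choices.
Ben owns the node after D with actions {Mid, Lo} — two choices.
Ben owns the node after D-Mid with actions {p, r, s} — three choices.
Ben owns the node after A-Stay with actions {L, R} — two choices.
A pure strategy fixes one action at each information set independently, so the count is the product 2 × 2 × 3 × 2 = 24.
(For reference, Ada has 2 pure strategies, giving a 24×2 normal-form matrix.)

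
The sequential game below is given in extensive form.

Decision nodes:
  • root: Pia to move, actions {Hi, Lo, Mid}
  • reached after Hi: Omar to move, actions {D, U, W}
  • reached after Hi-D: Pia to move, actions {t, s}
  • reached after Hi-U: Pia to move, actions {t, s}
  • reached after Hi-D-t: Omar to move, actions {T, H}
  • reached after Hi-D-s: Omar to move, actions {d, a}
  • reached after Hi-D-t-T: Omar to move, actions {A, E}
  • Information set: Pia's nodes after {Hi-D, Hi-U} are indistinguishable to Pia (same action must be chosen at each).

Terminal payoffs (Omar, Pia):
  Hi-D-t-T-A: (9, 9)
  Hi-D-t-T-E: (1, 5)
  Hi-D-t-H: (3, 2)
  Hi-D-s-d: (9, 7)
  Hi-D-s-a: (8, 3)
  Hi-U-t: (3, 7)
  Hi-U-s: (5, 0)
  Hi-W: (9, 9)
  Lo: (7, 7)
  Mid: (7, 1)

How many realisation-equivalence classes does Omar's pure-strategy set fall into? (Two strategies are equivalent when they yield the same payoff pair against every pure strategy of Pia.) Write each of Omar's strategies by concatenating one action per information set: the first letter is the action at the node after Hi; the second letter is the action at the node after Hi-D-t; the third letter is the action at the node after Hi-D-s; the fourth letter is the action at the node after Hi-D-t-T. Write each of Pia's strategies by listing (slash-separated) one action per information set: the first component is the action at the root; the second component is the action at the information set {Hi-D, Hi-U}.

Omar has 24 pure strategies: DTdA, DTdE, DTaA, DTaE, DHdA, DHdE, DHaA, DHaE, UTdA, UTdE, UTaA, UTaE, UHdA, UHdE, UHaA, UHaE, WTdA, WTdE, WTaA, WTaE, WHdA, WHdE, WHaA, WHaE. Columns: Hi/t, Hi/s, Lo/t, Lo/s, Mid/t, Mid/s.
{DTdA} → row (9,9) (9,7) (7,7) (7,7) (7,1) (7,1)
{DTdE} → row (1,5) (9,7) (7,7) (7,7) (7,1) (7,1)
{DTaA} → row (9,9) (8,3) (7,7) (7,7) (7,1) (7,1)
{DTaE} → row (1,5) (8,3) (7,7) (7,7) (7,1) (7,1)
{DHdA, DHdE} → row (3,2) (9,7) (7,7) (7,7) (7,1) (7,1)
{DHaA, DHaE} → row (3,2) (8,3) (7,7) (7,7) (7,1) (7,1)
{UTdA, UTdE, UTaA, UTaE, UHdA, UHdE, UHaA, UHaE} → row (3,7) (5,0) (7,7) (7,7) (7,1) (7,1)
{WTdA, WTdE, WTaA, WTaE, WHdA, WHdE, WHaA, WHaE} → row (9,9) (9,9) (7,7) (7,7) (7,1) (7,1)
That's 8 distinct rows out of 24 strategies.

8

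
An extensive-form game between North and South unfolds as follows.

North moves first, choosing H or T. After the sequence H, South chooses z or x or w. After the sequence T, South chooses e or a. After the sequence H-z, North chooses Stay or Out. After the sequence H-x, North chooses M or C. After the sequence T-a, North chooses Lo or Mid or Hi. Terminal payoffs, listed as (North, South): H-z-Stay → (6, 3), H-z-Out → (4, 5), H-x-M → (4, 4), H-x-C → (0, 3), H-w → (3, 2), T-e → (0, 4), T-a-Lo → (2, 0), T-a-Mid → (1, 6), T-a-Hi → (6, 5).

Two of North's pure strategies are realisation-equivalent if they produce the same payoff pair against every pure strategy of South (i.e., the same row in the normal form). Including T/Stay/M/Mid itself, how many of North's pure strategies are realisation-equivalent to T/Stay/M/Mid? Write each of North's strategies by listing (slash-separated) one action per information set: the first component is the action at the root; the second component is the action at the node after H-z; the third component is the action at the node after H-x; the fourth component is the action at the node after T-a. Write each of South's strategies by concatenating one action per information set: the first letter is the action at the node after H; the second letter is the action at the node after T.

4

Row for T/Stay/M/Mid (columns ze, za, xe, xa, we, wa): (0,4) (1,6) (0,4) (1,6) (0,4) (1,6).
Under T/Stay/M/Mid, North's choice at the node after H-z and at the node after H-x can never be reached regardless of what South does, so varying those choices leaves every outcome unchanged.
Holding the reachable choices fixed and varying the unreachable ones freely already gives 2 × 2 = 4 equivalent strategies.
No other strategy reproduces this row, so those 4 are the full class: T/Stay/M/Mid, T/Stay/C/Mid, T/Out/M/Mid, T/Out/C/Mid.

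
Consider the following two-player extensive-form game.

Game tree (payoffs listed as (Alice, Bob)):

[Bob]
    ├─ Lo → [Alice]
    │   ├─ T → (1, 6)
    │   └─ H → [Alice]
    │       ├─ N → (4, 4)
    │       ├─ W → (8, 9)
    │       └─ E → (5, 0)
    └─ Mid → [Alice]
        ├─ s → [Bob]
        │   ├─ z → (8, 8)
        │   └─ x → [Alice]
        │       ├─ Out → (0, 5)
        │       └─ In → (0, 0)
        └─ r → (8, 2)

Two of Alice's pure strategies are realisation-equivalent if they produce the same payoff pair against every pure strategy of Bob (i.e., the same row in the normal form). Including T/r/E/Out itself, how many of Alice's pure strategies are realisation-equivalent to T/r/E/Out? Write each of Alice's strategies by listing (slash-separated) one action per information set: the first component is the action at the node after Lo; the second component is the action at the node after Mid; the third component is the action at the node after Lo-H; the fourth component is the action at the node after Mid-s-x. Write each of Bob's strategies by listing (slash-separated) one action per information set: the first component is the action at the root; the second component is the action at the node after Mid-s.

6

Row for T/r/E/Out (columns Lo/z, Lo/x, Mid/z, Mid/x): (1,6) (1,6) (8,2) (8,2).
Under T/r/E/Out, Alice's choice at the node after Lo-H and at the node after Mid-s-x can never be reached regardless of what Bob does, so varying those choices leaves every outcome unchanged.
Holding the reachable choices fixed and varying the unreachable ones freely already gives 3 × 2 = 6 equivalent strategies.
No other strategy reproduces this row, so those 6 are the full class: T/r/N/Out, T/r/N/In, T/r/W/Out, T/r/W/In, T/r/E/Out, T/r/E/In.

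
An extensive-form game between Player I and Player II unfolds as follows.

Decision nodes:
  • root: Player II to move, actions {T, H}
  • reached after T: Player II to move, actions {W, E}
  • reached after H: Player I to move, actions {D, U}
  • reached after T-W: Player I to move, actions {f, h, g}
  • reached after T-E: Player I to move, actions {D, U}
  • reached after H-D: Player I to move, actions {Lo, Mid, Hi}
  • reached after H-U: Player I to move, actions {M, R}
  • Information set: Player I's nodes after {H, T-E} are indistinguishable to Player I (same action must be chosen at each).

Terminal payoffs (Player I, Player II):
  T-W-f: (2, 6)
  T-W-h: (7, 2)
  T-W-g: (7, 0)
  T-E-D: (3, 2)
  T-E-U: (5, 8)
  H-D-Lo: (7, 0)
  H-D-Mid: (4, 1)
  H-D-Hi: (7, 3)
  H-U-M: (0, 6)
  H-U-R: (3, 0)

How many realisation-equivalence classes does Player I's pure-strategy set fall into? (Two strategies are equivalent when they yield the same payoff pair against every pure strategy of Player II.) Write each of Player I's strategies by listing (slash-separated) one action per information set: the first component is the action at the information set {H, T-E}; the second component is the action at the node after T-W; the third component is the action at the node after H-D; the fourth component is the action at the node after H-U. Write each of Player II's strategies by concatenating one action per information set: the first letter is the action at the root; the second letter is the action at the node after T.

Player I has 36 pure strategies: D/f/Lo/M, D/f/Lo/R, D/f/Mid/M, D/f/Mid/R, D/f/Hi/M, D/f/Hi/R, D/h/Lo/M, D/h/Lo/R, D/h/Mid/M, D/h/Mid/R, D/h/Hi/M, D/h/Hi/R, D/g/Lo/M, D/g/Lo/R, D/g/Mid/M, D/g/Mid/R, D/g/Hi/M, D/g/Hi/R, U/f/Lo/M, U/f/Lo/R, U/f/Mid/M, U/f/Mid/R, U/f/Hi/M, U/f/Hi/R, U/h/Lo/M, U/h/Lo/R, U/h/Mid/M, U/h/Mid/R, U/h/Hi/M, U/h/Hi/R, U/g/Lo/M, U/g/Lo/R, U/g/Mid/M, U/g/Mid/R, U/g/Hi/M, U/g/Hi/R. Columns: TW, TE, HW, HE.
{D/f/Lo/M, D/f/Lo/R} → row (2,6) (3,2) (7,0) (7,0)
{D/f/Mid/M, D/f/Mid/R} → row (2,6) (3,2) (4,1) (4,1)
{D/f/Hi/M, D/f/Hi/R} → row (2,6) (3,2) (7,3) (7,3)
{D/h/Lo/M, D/h/Lo/R} → row (7,2) (3,2) (7,0) (7,0)
{D/h/Mid/M, D/h/Mid/R} → row (7,2) (3,2) (4,1) (4,1)
{D/h/Hi/M, D/h/Hi/R} → row (7,2) (3,2) (7,3) (7,3)
{D/g/Lo/M, D/g/Lo/R} → row (7,0) (3,2) (7,0) (7,0)
{D/g/Mid/M, D/g/Mid/R} → row (7,0) (3,2) (4,1) (4,1)
{D/g/Hi/M, D/g/Hi/R} → row (7,0) (3,2) (7,3) (7,3)
{U/f/Lo/M, U/f/Mid/M, U/f/Hi/M} → row (2,6) (5,8) (0,6) (0,6)
{U/f/Lo/R, U/f/Mid/R, U/f/Hi/R} → row (2,6) (5,8) (3,0) (3,0)
{U/h/Lo/M, U/h/Mid/M, U/h/Hi/M} → row (7,2) (5,8) (0,6) (0,6)
{U/h/Lo/R, U/h/Mid/R, U/h/Hi/R} → row (7,2) (5,8) (3,0) (3,0)
{U/g/Lo/M, U/g/Mid/M, U/g/Hi/M} → row (7,0) (5,8) (0,6) (0,6)
{U/g/Lo/R, U/g/Mid/R, U/g/Hi/R} → row (7,0) (5,8) (3,0) (3,0)
That's 15 distinct rows out of 36 strategies.

15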